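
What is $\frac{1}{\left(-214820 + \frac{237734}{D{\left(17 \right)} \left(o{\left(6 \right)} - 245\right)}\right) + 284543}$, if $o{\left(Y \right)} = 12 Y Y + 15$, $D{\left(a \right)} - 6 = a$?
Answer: $\frac{2323}{162085396} \approx 1.4332 \cdot 10^{-5}$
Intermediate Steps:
$D{\left(a \right)} = 6 + a$
$o{\left(Y \right)} = 15 + 12 Y^{2}$ ($o{\left(Y \right)} = 12 Y^{2} + 15 = 15 + 12 Y^{2}$)
$\frac{1}{\left(-214820 + \frac{237734}{D{\left(17 \right)} \left(o{\left(6 \right)} - 245\right)}\right) + 284543} = \frac{1}{\left(-214820 + \frac{237734}{\left(6 + 17\right) \left(\left(15 + 12 \cdot 6^{2}\right) - 245\right)}\right) + 284543} = \frac{1}{\left(-214820 + \frac{237734}{23 \left(\left(15 + 12 \cdot 36\right) - 245\right)}\right) + 284543} = \frac{1}{\left(-214820 + \frac{237734}{23 \left(\left(15 + 432\right) - 245\right)}\right) + 284543} = \frac{1}{\left(-214820 + \frac{237734}{23 \left(447 - 245\right)}\right) + 284543} = \frac{1}{\left(-214820 + \frac{237734}{23 \cdot 202}\right) + 284543} = \frac{1}{\left(-214820 + \frac{237734}{4646}\right) + 284543} = \frac{1}{\left(-214820 + 237734 \cdot \frac{1}{4646}\right) + 284543} = \frac{1}{\left(-214820 + \frac{118867}{2323}\right) + 284543} = \frac{1}{- \frac{498907993}{2323} + 284543} = \frac{1}{\frac{162085396}{2323}} = \frac{2323}{162085396}$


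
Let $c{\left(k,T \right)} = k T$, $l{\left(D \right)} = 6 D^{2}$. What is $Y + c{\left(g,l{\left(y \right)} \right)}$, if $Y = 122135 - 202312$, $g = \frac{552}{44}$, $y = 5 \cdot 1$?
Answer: $- \frac{861247}{11} \approx -78295.0$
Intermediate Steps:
$y = 5$
$g = \frac{138}{11}$ ($g = 552 \cdot \frac{1}{44} = \frac{138}{11} \approx 12.545$)
$c{\left(k,T \right)} = T k$
$Y = -80177$ ($Y = 122135 - 202312 = -80177$)
$Y + c{\left(g,l{\left(y \right)} \right)} = -80177 + 6 \cdot 5^{2} \cdot \frac{138}{11} = -80177 + 6 \cdot 25 \cdot \frac{138}{11} = -80177 + 150 \cdot \frac{138}{11} = -80177 + \frac{20700}{11} = - \frac{861247}{11}$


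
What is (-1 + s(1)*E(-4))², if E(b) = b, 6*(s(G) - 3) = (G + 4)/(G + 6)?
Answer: 80089/441 ≈ 181.61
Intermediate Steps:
s(G) = 3 + (4 + G)/(6*(6 + G)) (s(G) = 3 + ((G + 4)/(G + 6))/6 = 3 + ((4 + G)/(6 + G))/6 = 3 + (4 + G)/(6*(6 + G)))
(-1 + s(1)*E(-4))² = (-1 + ((112 + 19*1)/(6*(6 + 1)))*(-4))² = (-1 + ((⅙)*(112 + 19)/7)*(-4))² = (-1 + ((⅙)*(⅐)*131)*(-4))² = (-1 + (131/42)*(-4))² = (-1 - 262/21)² = (-283/21)² = 80089/441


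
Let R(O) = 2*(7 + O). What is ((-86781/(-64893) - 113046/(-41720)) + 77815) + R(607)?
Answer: 35667818780613/451222660 ≈ 79047.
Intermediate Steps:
R(O) = 14 + 2*O
((-86781/(-64893) - 113046/(-41720)) + 77815) + R(607) = ((-86781/(-64893) - 113046/(-41720)) + 77815) + (14 + 2*607) = ((-86781*(-1/64893) - 113046*(-1/41720)) + 77815) + (14 + 1214) = ((28927/21631 + 56523/20860) + 77815) + 1228 = (1826066233/451222660 + 77815) + 1228 = 35113717354133/451222660 + 1228 = 35667818780613/451222660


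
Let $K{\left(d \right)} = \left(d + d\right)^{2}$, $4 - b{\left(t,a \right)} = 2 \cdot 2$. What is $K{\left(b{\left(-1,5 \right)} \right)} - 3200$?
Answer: $-3200$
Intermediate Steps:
$b{\left(t,a \right)} = 0$ ($b{\left(t,a \right)} = 4 - 2 \cdot 2 = 4 - 4 = 0$)
$K{\left(d \right)} = 4 d^{2}$ ($K{\left(d \right)} = \left(2 d\right)^{2} = 4 d^{2}$)
$K{\left(b{\left(-1,5 \right)} \right)} - 3200 = 4 \cdot 0^{2} - 3200 = 4 \cdot 0 - 3200 = 0 - 3200 = -3200$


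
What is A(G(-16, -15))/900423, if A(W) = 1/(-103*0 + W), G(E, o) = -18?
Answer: -1/16207614 ≈ -6.1699e-8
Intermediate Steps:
A(W) = 1/W (A(W) = 1/(0 + W) = 1/W)
A(G(-16, -15))/900423 = 1/(-18*900423) = -1/18*1/900423 = -1/16207614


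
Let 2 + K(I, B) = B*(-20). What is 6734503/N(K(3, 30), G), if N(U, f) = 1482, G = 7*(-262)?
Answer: 6734503/1482 ≈ 4544.2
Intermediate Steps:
G = -1834
K(I, B) = -2 - 20*B (K(I, B) = -2 + B*(-20) = -2 - 20*B)
6734503/N(K(3, 30), G) = 6734503/1482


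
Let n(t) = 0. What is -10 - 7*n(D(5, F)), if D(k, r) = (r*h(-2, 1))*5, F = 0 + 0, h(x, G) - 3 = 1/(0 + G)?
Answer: -10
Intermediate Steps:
h(x, G) = 3 + 1/G (h(x, G) = 3 + 1/(0 + G) = 3 + 1/G)
F = 0
D(k, r) = 20*r (D(k, r) = (r*(3 + 1/1))*5 = (r*(3 + 1))*5 = (r*4)*5 = (4*r)*5 = 20*r)
-10 - 7*n(D(5, F)) = -10 - 7*0 = -10 + 0 = -10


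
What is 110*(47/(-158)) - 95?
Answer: -10090/79 ≈ -127.72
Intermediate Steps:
110*(47/(-158)) - 95 = 110*(47*(-1/158)) - 95 = 110*(-47/158) - 95 = -2585/79 - 95 = -10090/79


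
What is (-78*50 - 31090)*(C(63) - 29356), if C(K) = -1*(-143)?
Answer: 1022162870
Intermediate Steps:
C(K) = 143
(-78*50 - 31090)*(C(63) - 29356) = (-78*50 - 31090)*(143 - 29356) = (-3900 - 31090)*(-29213) = -34990*(-29213) = 1022162870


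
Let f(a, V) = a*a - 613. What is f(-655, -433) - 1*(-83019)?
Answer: 511431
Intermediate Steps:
f(a, V) = -613 + a² (f(a, V) = a² - 613 = -613 + a²)
f(-655, -433) - 1*(-83019) = (-613 + (-655)²) - 1*(-83019) = (-613 + 429025) + 83019 = 428412 + 83019 = 511431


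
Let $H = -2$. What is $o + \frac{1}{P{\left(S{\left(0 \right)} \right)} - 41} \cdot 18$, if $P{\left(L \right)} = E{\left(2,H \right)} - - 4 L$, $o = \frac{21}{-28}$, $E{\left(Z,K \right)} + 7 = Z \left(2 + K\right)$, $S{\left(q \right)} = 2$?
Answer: $- \frac{6}{5} \approx -1.2$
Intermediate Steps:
$E{\left(Z,K \right)} = -7 + Z \left(2 + K\right)$
$o = - \frac{3}{4}$ ($o = 21 \left(- \frac{1}{28}\right) = - \frac{3}{4} \approx -0.75$)
$P{\left(L \right)} = -7 + 4 L$ ($P{\left(L \right)} = \left(-7 + 2 \cdot 2 - 4\right) - - 4 L = \left(-7 + 4 - 4\right) + 4 L = -7 + 4 L$)
$o + \frac{1}{P{\left(S{\left(0 \right)} \right)} - 41} \cdot 18 = - \frac{3}{4} + \frac{1}{\left(-7 + 4 \cdot 2\right) - 41} \cdot 18 = - \frac{3}{4} + \frac{1}{\left(-7 + 8\right) - 41} \cdot 18 = - \frac{3}{4} + \frac{1}{1 - 41} \cdot 18 = - \frac{3}{4} + \frac{1}{-40} \cdot 18 = - \frac{3}{4} - \frac{9}{20} = - \frac{6}{5}$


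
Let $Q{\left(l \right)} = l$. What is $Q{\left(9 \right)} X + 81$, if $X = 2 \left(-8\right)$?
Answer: $-63$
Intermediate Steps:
$X = -16$
$Q{\left(9 \right)} X + 81 = 9 \left(-16\right) + 81 = -144 + 81 = -63$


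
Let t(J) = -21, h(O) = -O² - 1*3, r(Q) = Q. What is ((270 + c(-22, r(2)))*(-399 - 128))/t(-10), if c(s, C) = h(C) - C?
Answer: 45849/7 ≈ 6549.9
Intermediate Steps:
h(O) = -3 - O² (h(O) = -O² - 3 = -3 - O²)
c(s, C) = -3 - C - C² (c(s, C) = (-3 - C²) - C = -3 - C - C²)
((270 + c(-22, r(2)))*(-399 - 128))/t(-10) = ((270 + (-3 - 1*2 - 1*2²))*(-399 - 128))/(-21) = ((270 + (-3 - 2 - 1*4))*(-527))*(-1/21) = ((270 + (-3 - 2 - 4))*(-527))*(-1/21) = ((270 - 9)*(-527))*(-1/21) = (261*(-527))*(-1/21) = -137547*(-1/21) = 45849/7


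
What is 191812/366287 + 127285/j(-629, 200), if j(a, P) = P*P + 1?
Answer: 54295512607/14651846287 ≈ 3.7057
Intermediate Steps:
j(a, P) = 1 + P**2 (j(a, P) = P**2 + 1 = 1 + P**2)
191812/366287 + 127285/j(-629, 200) = 191812/366287 + 127285/(1 + 200**2) = 191812*(1/366287) + 127285/(1 + 40000) = 191812/366287 + 127285/40001 = 54295512607/14651846287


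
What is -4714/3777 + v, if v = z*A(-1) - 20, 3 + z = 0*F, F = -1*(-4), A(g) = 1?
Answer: -91585/3777 ≈ -24.248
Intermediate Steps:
F = 4
z = -3 (z = -3 + 0*4 = -3 + 0 = -3)
v = -23 (v = -3*1 - 20 = -3 - 20 = -23)
-4714/3777 + v = -4714/3777 - 23 = -91585/3777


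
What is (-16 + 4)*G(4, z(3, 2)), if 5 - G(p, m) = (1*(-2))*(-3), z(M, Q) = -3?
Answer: 12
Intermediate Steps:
G(p, m) = -1 (G(p, m) = 5 - 1*(-2)*(-3) = 5 - (-2)*(-3) = 5 - 1*6 = 5 - 6 = -1)
(-16 + 4)*G(4, z(3, 2)) = (-16 + 4)*(-1) = -12*(-1) = 12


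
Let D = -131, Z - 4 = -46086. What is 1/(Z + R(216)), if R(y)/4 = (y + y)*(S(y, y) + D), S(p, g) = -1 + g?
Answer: 1/99070 ≈ 1.0094e-5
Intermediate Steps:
Z = -46082 (Z = 4 - 46086 = -46082)
R(y) = 8*y*(-132 + y) (R(y) = 4*((y + y)*((-1 + y) - 131)) = 4*((2*y)*(-132 + y)) = 4*(2*y*(-132 + y)) = 8*y*(-132 + y))
1/(Z + R(216)) = 1/(-46082 + 8*216*(-132 + 216)) = 1/(-46082 + 8*216*84) = 1/(-46082 + 145152) = 1/99070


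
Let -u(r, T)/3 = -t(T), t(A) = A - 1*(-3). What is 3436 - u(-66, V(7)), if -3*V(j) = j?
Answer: 3434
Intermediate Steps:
t(A) = 3 + A (t(A) = A + 3 = 3 + A)
V(j) = -j/3
u(r, T) = 9 + 3*T (u(r, T) = -(-3)*(3 + T) = -3*(-3 - T) = 9 + 3*T)
3436 - u(-66, V(7)) = 3436 - (9 + 3*(-1/3*7)) = 3436 - (9 + 3*(-7/3)) = 3436 - (9 - 7) = 3436 - 1*2 = 3436 - 2 = 3434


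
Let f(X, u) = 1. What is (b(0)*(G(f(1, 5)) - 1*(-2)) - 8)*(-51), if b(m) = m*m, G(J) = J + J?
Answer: 408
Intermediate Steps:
G(J) = 2*J
b(m) = m**2
(b(0)*(G(f(1, 5)) - 1*(-2)) - 8)*(-51) = (0**2*(2*1 - 1*(-2)) - 8)*(-51) = (0*(2 + 2) - 8)*(-51) = (0*4 - 8)*(-51) = (0 - 8)*(-51) = -8*(-51) = 408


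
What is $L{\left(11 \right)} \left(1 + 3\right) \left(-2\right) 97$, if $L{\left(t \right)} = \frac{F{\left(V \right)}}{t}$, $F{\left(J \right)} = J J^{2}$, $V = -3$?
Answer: $\frac{20952}{11} \approx 1904.7$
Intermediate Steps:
$F{\left(J \right)} = J^{3}$
$L{\left(t \right)} = - \frac{27}{t}$ ($L{\left(t \right)} = \frac{\left(-3\right)^{3}}{t} = - \frac{27}{t}$)
$L{\left(11 \right)} \left(1 + 3\right) \left(-2\right) 97 = - \frac{27}{11} \left(1 + 3\right) \left(-2\right) 97 = \left(-27\right) \frac{1}{11} \cdot 4 \left(-2\right) 97 = \left(- \frac{27}{11}\right) \left(-8\right) 97 = \frac{216}{11} \cdot 97 = \frac{20952}{11}$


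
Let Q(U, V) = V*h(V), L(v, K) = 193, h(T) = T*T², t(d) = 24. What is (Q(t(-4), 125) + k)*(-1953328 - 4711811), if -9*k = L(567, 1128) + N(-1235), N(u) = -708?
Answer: -1627231582565940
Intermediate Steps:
h(T) = T³
Q(U, V) = V⁴ (Q(U, V) = V*V³ = V⁴)
k = 515/9 (k = -(193 - 708)/9 = -⅑*(-515) = 515/9 ≈ 57.222)
(Q(t(-4), 125) + k)*(-1953328 - 4711811) = (125⁴ + 515/9)*(-1953328 - 4711811) = (244140625 + 515/9)*(-6665139) = (2197266140/9)*(-6665139) = -1627231582565940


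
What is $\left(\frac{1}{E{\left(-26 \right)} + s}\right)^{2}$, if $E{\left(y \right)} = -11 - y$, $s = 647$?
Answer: $\frac{1}{438244} \approx 2.2818 \cdot 10^{-6}$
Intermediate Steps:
$\left(\frac{1}{E{\left(-26 \right)} + s}\right)^{2} = \left(\frac{1}{\left(-11 - -26\right) + 647}\right)^{2} = \left(\frac{1}{\left(-11 + 26\right) + 647}\right)^{2} = \left(\frac{1}{15 + 647}\right)^{2} = \left(\frac{1}{662}\right)^{2} = \frac{1}{438244}$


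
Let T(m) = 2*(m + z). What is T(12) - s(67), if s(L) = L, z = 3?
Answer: -37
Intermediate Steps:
T(m) = 6 + 2*m (T(m) = 2*(m + 3) = 2*(3 + m) = 6 + 2*m)
T(12) - s(67) = (6 + 2*12) - 1*67 = (6 + 24) - 67 = 30 - 67 = -37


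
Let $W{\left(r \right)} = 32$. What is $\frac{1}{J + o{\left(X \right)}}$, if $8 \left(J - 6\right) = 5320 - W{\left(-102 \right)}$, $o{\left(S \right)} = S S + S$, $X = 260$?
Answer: $\frac{1}{68527} \approx 1.4593 \cdot 10^{-5}$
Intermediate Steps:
$o{\left(S \right)} = S + S^{2}$ ($o{\left(S \right)} = S^{2} + S = S + S^{2}$)
$J = 667$ ($J = 6 + \frac{5320 - 32}{8} = 6 + \frac{1}{8} \cdot 5288 = 6 + 661 = 667$)
$\frac{1}{J + o{\left(X \right)}} = \frac{1}{667 + 260 \left(1 + 260\right)} = \frac{1}{667 + 260 \cdot 261} = \frac{1}{667 + 67860} = \frac{1}{68527}$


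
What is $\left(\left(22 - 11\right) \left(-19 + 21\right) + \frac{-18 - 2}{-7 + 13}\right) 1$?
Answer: $\frac{56}{3} \approx 18.667$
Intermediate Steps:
$\left(\left(22 - 11\right) \left(-19 + 21\right) + \frac{-18 - 2}{-7 + 13}\right) 1 = \left(11 \cdot 2 - \frac{20}{6}\right) 1 = \left(22 - \frac{10}{3}\right) 1 = \frac{56}{3} \cdot 1 = \frac{56}{3}$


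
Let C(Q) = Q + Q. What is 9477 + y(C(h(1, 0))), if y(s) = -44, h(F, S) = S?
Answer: 9433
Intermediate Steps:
C(Q) = 2*Q
9477 + y(C(h(1, 0))) = 9477 - 44 = 9433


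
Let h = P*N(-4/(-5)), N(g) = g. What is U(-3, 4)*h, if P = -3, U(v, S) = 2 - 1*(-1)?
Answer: -36/5 ≈ -7.2000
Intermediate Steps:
U(v, S) = 3 (U(v, S) = 2 + 1 = 3)
h = -12/5 (h = -(-12)/(-5) = -(-12)*(-1)/5 = -3*⅘ = -12/5 ≈ -2.4000)
U(-3, 4)*h = 3*(-12/5) = -36/5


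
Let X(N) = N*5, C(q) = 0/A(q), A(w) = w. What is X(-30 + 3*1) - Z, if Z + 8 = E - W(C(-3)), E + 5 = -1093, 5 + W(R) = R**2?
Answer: 966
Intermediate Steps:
C(q) = 0 (C(q) = 0/q = 0)
W(R) = -5 + R**2
E = -1098 (E = -5 - 1093 = -1098)
X(N) = 5*N
Z = -1101 (Z = -8 + (-1098 - (-5 + 0**2)) = -8 + (-1098 - (-5 + 0)) = -8 + (-1098 - 1*(-5)) = -8 + (-1098 + 5) = -8 - 1093 = -1101)
X(-30 + 3*1) - Z = 5*(-30 + 3*1) - 1*(-1101) = 5*(-30 + 3) + 1101 = 5*(-27) + 1101 = -135 + 1101 = 966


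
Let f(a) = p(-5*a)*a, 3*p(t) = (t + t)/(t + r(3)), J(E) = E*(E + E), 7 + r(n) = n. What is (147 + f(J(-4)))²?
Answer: 426050881/15129 ≈ 28161.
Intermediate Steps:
r(n) = -7 + n
J(E) = 2*E² (J(E) = E*(2*E) = 2*E²)
p(t) = 2*t/(3*(-4 + t)) (p(t) = ((t + t)/(t + (-7 + 3)))/3 = ((2*t)/(t - 4))/3 = ((2*t)/(-4 + t))/3 = (2*t/(-4 + t))/3 = 2*t/(3*(-4 + t)))
f(a) = -10*a²/(3*(-4 - 5*a)) (f(a) = (2*(-5*a)/(3*(-4 - 5*a)))*a = (-10*a/(3*(-4 - 5*a)))*a = -10*a²/(3*(-4 - 5*a)))
(147 + f(J(-4)))² = (147 + 10*(2*(-4)²)²/(3*(4 + 5*(2*(-4)²))))² = (147 + 10*(2*16)²/(3*(4 + 5*(2*16))))² = (147 + (10/3)*32²/(4 + 5*32))² = (147 + (10/3)*1024/(4 + 160))² = (147 + (10/3)*1024/164)² = (147 + (10/3)*1024*(1/164))² = (147 + 2560/123)² = (20641/123)² = 426050881/15129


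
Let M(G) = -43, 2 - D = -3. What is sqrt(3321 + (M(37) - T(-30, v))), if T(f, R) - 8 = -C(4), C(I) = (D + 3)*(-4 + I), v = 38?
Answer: sqrt(3270) ≈ 57.184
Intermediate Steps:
D = 5 (D = 2 - 1*(-3) = 2 + 3 = 5)
C(I) = -32 + 8*I (C(I) = (5 + 3)*(-4 + I) = 8*(-4 + I) = -32 + 8*I)
T(f, R) = 8 (T(f, R) = 8 - (-32 + 8*4) = 8 - (-32 + 32) = 8 - 1*0 = 8 + 0 = 8)
sqrt(3321 + (M(37) - T(-30, v))) = sqrt(3321 + (-43 - 1*8)) = sqrt(3321 + (-43 - 8)) = sqrt(3321 - 51) = sqrt(3270)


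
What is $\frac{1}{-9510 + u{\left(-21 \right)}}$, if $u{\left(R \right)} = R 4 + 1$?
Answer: $- \frac{1}{9593} \approx -0.00010424$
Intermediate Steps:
$u{\left(R \right)} = 1 + 4 R$ ($u{\left(R \right)} = 4 R + 1 = 1 + 4 R$)
$\frac{1}{-9510 + u{\left(-21 \right)}} = \frac{1}{-9510 + \left(1 + 4 \left(-21\right)\right)} = \frac{1}{-9510 + \left(1 - 84\right)} = \frac{1}{-9510 - 83} = \frac{1}{-9593} = - \frac{1}{9593}$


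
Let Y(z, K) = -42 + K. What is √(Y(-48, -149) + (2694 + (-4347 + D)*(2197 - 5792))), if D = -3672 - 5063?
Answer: √47032293 ≈ 6858.0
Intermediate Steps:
D = -8735
√(Y(-48, -149) + (2694 + (-4347 + D)*(2197 - 5792))) = √((-42 - 149) + (2694 + (-4347 - 8735)*(2197 - 5792))) = √(-191 + (2694 - 13082*(-3595))) = √(-191 + (2694 + 47029790)) = √(-191 + 47032484) = √47032293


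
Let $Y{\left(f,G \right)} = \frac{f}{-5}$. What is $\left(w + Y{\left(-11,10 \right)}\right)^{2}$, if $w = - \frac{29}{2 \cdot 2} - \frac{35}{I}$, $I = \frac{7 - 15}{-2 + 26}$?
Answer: $\frac{3996001}{400} \approx 9990.0$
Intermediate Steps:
$Y{\left(f,G \right)} = - \frac{f}{5}$ ($Y{\left(f,G \right)} = f \left(- \frac{1}{5}\right) = - \frac{f}{5}$)
$I = - \frac{1}{3}$ ($I = - \frac{8}{24} = \left(-8\right) \frac{1}{24} = - \frac{1}{3} \approx -0.33333$)
$w = \frac{391}{4}$ ($w = - \frac{29}{2 \cdot 2} - \frac{35}{- \frac{1}{3}} = - \frac{29}{4} - -105 = \left(-29\right) \frac{1}{4} + 105 = - \frac{29}{4} + 105 = \frac{391}{4} \approx 97.75$)
$\left(w + Y{\left(-11,10 \right)}\right)^{2} = \left(\frac{391}{4} - - \frac{11}{5}\right)^{2} = \left(\frac{391}{4} + \frac{11}{5}\right)^{2} = \left(\frac{1999}{20}\right)^{2} = \frac{3996001}{400}$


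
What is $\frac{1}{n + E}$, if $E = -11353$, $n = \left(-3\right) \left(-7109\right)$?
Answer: $\frac{1}{9974} \approx 0.00010026$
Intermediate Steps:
$n = 21327$
$\frac{1}{n + E} = \frac{1}{21327 - 11353} = \frac{1}{9974}$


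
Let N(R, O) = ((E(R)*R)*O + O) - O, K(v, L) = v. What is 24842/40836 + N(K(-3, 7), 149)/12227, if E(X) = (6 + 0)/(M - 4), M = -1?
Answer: 814118911/1248254430 ≈ 0.65221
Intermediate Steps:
E(X) = -6/5 (E(X) = (6 + 0)/(-1 - 4) = 6/(-5) = 6*(-⅕) = -6/5)
N(R, O) = -6*O*R/5 (N(R, O) = ((-6*R/5)*O + O) - O = (-6*O*R/5 + O) - O = (O - 6*O*R/5) - O = -6*O*R/5)
24842/40836 + N(K(-3, 7), 149)/12227 = 24842/40836 - 6/5*149*(-3)/12227 = 24842*(1/40836) + (2682/5)*(1/12227) = 12421/20418 + 2682/61135 = 814118911/1248254430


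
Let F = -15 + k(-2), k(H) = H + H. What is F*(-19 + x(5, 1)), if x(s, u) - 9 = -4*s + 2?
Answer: 532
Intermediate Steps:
k(H) = 2*H
x(s, u) = 11 - 4*s (x(s, u) = 9 + (-4*s + 2) = 9 + (2 - 4*s) = 11 - 4*s)
F = -19 (F = -15 + 2*(-2) = -15 - 4 = -19)
F*(-19 + x(5, 1)) = -19*(-19 + (11 - 4*5)) = -19*(-19 + (11 - 20)) = -19*(-19 - 9) = -19*(-28) = 532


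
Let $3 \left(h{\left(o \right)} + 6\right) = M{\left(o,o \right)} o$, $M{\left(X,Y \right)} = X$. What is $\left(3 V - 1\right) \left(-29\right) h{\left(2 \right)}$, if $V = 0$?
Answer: $- \frac{406}{3} \approx -135.33$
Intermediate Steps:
$h{\left(o \right)} = -6 + \frac{o^{2}}{3}$ ($h{\left(o \right)} = -6 + \frac{o o}{3} = -6 + \frac{o^{2}}{3}$)
$\left(3 V - 1\right) \left(-29\right) h{\left(2 \right)} = \left(3 \cdot 0 - 1\right) \left(-29\right) \left(-6 + \frac{2^{2}}{3}\right) = \left(0 - 1\right) \left(-29\right) \left(-6 + \frac{1}{3} \cdot 4\right) = \left(-1\right) \left(-29\right) \left(-6 + \frac{4}{3}\right) = 29 \left(- \frac{14}{3}\right) = - \frac{406}{3}$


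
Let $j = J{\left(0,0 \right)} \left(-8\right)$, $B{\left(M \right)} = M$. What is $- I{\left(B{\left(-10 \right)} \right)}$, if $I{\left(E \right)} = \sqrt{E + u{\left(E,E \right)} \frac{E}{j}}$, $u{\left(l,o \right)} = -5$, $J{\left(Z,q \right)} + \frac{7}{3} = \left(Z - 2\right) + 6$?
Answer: $- \frac{i \sqrt{55}}{2} \approx - 3.7081 i$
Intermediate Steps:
$J{\left(Z,q \right)} = \frac{5}{3} + Z$ ($J{\left(Z,q \right)} = - \frac{7}{3} + \left(\left(Z - 2\right) + 6\right) = - \frac{7}{3} + \left(\left(-2 + Z\right) + 6\right) = - \frac{7}{3} + \left(4 + Z\right) = \frac{5}{3} + Z$)
$j = - \frac{40}{3}$ ($j = \left(\frac{5}{3} + 0\right) \left(-8\right) = \frac{5}{3} \left(-8\right) = - \frac{40}{3} \approx -13.333$)
$I{\left(E \right)} = \frac{\sqrt{22} \sqrt{E}}{4}$ ($I{\left(E \right)} = \sqrt{E - 5 \frac{E}{- \frac{40}{3}}} = \sqrt{E - 5 E \left(- \frac{3}{40}\right)} = \sqrt{E - 5 \left(- \frac{3 E}{40}\right)} = \sqrt{E + \frac{3 E}{8}} = \sqrt{\frac{11 E}{8}} = \frac{\sqrt{22} \sqrt{E}}{4}$)
$- I{\left(B{\left(-10 \right)} \right)} = - \frac{\sqrt{22} \sqrt{-10}}{4} = - \frac{\sqrt{22} i \sqrt{10}}{4} = - \frac{i \sqrt{55}}{2}$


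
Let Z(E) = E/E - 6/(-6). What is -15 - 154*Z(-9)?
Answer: -323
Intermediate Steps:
Z(E) = 2 (Z(E) = 1 - 6*(-⅙) = 1 + 1 = 2)
-15 - 154*Z(-9) = -15 - 154*2 = -15 - 308 = -323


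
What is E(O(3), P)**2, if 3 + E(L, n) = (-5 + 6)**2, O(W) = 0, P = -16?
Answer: 4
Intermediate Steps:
E(L, n) = -2 (E(L, n) = -3 + (-5 + 6)**2 = -3 + 1**2 = -3 + 1 = -2)
E(O(3), P)**2 = (-2)**2 = 4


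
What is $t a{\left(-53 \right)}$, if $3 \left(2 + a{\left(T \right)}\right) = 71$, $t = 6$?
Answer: $130$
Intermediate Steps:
$a{\left(T \right)} = \frac{65}{3}$ ($a{\left(T \right)} = -2 + \frac{1}{3} \cdot 71 = -2 + \frac{71}{3} = \frac{65}{3}$)
$t a{\left(-53 \right)} = 6 \cdot \frac{65}{3} = 130$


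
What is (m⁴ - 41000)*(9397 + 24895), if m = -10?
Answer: -1063052000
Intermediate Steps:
(m⁴ - 41000)*(9397 + 24895) = ((-10)⁴ - 41000)*(9397 + 24895) = (10000 - 41000)*34292 = -31000*34292 = -1063052000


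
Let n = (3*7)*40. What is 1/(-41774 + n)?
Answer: -1/40934 ≈ -2.4430e-5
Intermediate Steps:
n = 840 (n = 21*40 = 840)
1/(-41774 + n) = 1/(-41774 + 840) = 1/(-40934) = -1/40934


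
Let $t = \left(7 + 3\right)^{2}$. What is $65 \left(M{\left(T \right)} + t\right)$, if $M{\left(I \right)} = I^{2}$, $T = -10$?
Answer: $13000$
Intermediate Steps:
$t = 100$ ($t = 10^{2} = 100$)
$65 \left(M{\left(T \right)} + t\right) = 65 \left(\left(-10\right)^{2} + 100\right) = 65 \left(100 + 100\right) = 65 \cdot 200 = 13000$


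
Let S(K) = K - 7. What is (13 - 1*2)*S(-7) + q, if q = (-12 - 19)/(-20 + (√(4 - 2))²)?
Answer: -2741/18 ≈ -152.28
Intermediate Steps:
S(K) = -7 + K
q = 31/18 (q = -31/(-20 + (√2)²) = -31/(-20 + 2) = -31/(-18) = -31*(-1/18) = 31/18 ≈ 1.7222)
(13 - 1*2)*S(-7) + q = (13 - 1*2)*(-7 - 7) + 31/18 = (13 - 2)*(-14) + 31/18 = 11*(-14) + 31/18 = -154 + 31/18 = -2741/18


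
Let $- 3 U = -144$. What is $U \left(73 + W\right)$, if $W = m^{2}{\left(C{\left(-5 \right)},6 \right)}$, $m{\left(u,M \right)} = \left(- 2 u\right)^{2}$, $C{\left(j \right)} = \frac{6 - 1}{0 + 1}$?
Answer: $483504$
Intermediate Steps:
$U = 48$ ($U = \left(- \frac{1}{3}\right) \left(-144\right) = 48$)
$C{\left(j \right)} = 5$ ($C{\left(j \right)} = \frac{5}{1} = 5 \cdot 1 = 5$)
$m{\left(u,M \right)} = 4 u^{2}$
$W = 10000$ ($W = \left(4 \cdot 5^{2}\right)^{2} = \left(4 \cdot 25\right)^{2} = 100^{2} = 10000$)
$U \left(73 + W\right) = 48 \left(73 + 10000\right) = 48 \cdot 10073 = 483504$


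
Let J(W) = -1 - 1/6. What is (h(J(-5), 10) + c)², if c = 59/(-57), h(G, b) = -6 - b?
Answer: 942841/3249 ≈ 290.19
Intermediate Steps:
J(W) = -7/6 (J(W) = -1 - 1*⅙ = -1 - ⅙ = -7/6)
c = -59/57 (c = 59*(-1/57) = -59/57 ≈ -1.0351)
(h(J(-5), 10) + c)² = ((-6 - 1*10) - 59/57)² = ((-6 - 10) - 59/57)² = (-16 - 59/57)² = (-971/57)² = 942841/3249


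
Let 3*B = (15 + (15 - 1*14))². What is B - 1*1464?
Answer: -4136/3 ≈ -1378.7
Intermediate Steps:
B = 256/3 (B = (15 + (15 - 1*14))²/3 = (15 + (15 - 14))²/3 = (15 + 1)²/3 = (⅓)*16² = (⅓)*256 = 256/3 ≈ 85.333)
B - 1*1464 = 256/3 - 1*1464 = 256/3 - 1464 = -4136/3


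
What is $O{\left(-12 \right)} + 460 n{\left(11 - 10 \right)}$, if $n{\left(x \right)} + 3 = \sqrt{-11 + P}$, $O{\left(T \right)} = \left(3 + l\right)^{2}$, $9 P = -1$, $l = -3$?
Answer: $-1380 + \frac{4600 i}{3} \approx -1380.0 + 1533.3 i$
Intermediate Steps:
$P = - \frac{1}{9}$ ($P = \frac{1}{9} \left(-1\right) = - \frac{1}{9} \approx -0.11111$)
$O{\left(T \right)} = 0$ ($O{\left(T \right)} = \left(3 - 3\right)^{2} = 0^{2} = 0$)
$n{\left(x \right)} = -3 + \frac{10 i}{3}$ ($n{\left(x \right)} = -3 + \sqrt{-11 - \frac{1}{9}} = -3 + \sqrt{- \frac{100}{9}} = -3 + \frac{10 i}{3}$)
$O{\left(-12 \right)} + 460 n{\left(11 - 10 \right)} = 0 + 460 \left(-3 + \frac{10 i}{3}\right) = 0 - \left(1380 - \frac{4600 i}{3}\right) = -1380 + \frac{4600 i}{3}$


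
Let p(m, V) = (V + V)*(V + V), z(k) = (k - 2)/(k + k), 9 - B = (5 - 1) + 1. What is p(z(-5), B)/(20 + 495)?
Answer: 64/515 ≈ 0.12427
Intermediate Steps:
B = 4 (B = 9 - ((5 - 1) + 1) = 9 - (4 + 1) = 9 - 1*5 = 9 - 5 = 4)
z(k) = (-2 + k)/(2*k) (z(k) = (-2 + k)/((2*k)) = (-2 + k)*(1/(2*k)) = (-2 + k)/(2*k))
p(m, V) = 4*V² (p(m, V) = (2*V)*(2*V) = 4*V²)
p(z(-5), B)/(20 + 495) = (4*4²)/(20 + 495) = (4*16)/515 = (1/515)*64 = 64/515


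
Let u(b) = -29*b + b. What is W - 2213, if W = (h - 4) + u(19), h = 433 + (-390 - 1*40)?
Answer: -2746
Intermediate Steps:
u(b) = -28*b
h = 3 (h = 433 + (-390 - 40) = 433 - 430 = 3)
W = -533 (W = (3 - 4) - 28*19 = -1 - 532 = -533)
W - 2213 = -533 - 2213 = -2746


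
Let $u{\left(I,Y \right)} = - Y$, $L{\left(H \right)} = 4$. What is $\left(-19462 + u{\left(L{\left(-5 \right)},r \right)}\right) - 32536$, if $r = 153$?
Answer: $-52151$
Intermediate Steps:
$\left(-19462 + u{\left(L{\left(-5 \right)},r \right)}\right) - 32536 = \left(-19462 - 153\right) - 32536 = -19615 - 32536 = -52151$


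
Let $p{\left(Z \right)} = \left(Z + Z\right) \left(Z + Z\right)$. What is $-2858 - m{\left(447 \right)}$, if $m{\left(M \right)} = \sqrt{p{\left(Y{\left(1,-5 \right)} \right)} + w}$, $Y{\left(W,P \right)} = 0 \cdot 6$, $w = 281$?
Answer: $-2858 - \sqrt{281} \approx -2874.8$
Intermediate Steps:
$Y{\left(W,P \right)} = 0$
$p{\left(Z \right)} = 4 Z^{2}$ ($p{\left(Z \right)} = 2 Z 2 Z = 4 Z^{2}$)
$m{\left(M \right)} = \sqrt{281}$ ($m{\left(M \right)} = \sqrt{4 \cdot 0^{2} + 281} = \sqrt{4 \cdot 0 + 281} = \sqrt{0 + 281} = \sqrt{281}$)
$-2858 - m{\left(447 \right)} = -2858 - \sqrt{281}$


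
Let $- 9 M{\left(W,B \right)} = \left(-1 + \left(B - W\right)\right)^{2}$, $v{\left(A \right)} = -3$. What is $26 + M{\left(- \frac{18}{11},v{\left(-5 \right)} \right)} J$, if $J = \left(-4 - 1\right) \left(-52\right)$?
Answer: $- \frac{147446}{1089} \approx -135.4$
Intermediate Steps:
$M{\left(W,B \right)} = - \frac{\left(-1 + B - W\right)^{2}}{9}$ ($M{\left(W,B \right)} = - \frac{\left(-1 + \left(B - W\right)\right)^{2}}{9} = - \frac{\left(-1 + B - W\right)^{2}}{9}$)
$J = 260$ ($J = \left(-4 - 1\right) \left(-52\right) = \left(-5\right) \left(-52\right) = 260$)
$26 + M{\left(- \frac{18}{11},v{\left(-5 \right)} \right)} J = 26 + - \frac{\left(1 - \frac{18}{11} - -3\right)^{2}}{9} \cdot 260 = 26 + - \frac{\left(1 - \frac{18}{11} + 3\right)^{2}}{9} \cdot 260 = 26 + - \frac{\left(\frac{26}{11}\right)^{2}}{9} \cdot 260 = 26 + \left(- \frac{1}{9}\right) \frac{676}{121} \cdot 260 = 26 - \frac{175760}{1089} = - \frac{147446}{1089}$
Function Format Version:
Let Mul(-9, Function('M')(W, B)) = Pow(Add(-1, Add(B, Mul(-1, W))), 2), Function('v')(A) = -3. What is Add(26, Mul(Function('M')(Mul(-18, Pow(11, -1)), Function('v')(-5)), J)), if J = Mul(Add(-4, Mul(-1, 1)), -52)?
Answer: Rational(-147446, 1089) ≈ -135.40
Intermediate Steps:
Function('M')(W, B) = Mul(Rational(-1, 9), Pow(Add(-1, B, Mul(-1, W)), 2)) (Function('M')(W, B) = Mul(Rational(-1, 9), Pow(Add(-1, Add(B, Mul(-1, W))), 2)) = Mul(Rational(-1, 9), Pow(Add(-1, B, Mul(-1, W)), 2)))
J = 260 (J = Mul(Add(-4, -1), -52) = Mul(-5, -52) = 260)
Add(26, Mul(Function('M')(Mul(-18, Pow(11, -1)), Function('v')(-5)), J)) = Add(26, Mul(Mul(Rational(-1, 9), Pow(Add(1, Mul(-18, Pow(11, -1)), Mul(-1, -3)), 2)), 260)) = Add(26, Mul(Mul(Rational(-1, 9), Pow(Add(1, Mul(-18, Rational(1, 11)), 3), 2)), 260)) = Add(26, Mul(Mul(Rational(-1, 9), Pow(Add(1, Rational(-18, 11), 3), 2)), 260)) = Add(26, Mul(Mul(Rational(-1, 9), Pow(Rational(26, 11), 2)), 260)) = Add(26, Mul(Mul(Rational(-1, 9), Rational(676, 121)), 260)) = Add(26, Mul(Rational(-676, 1089), 260)) = Add(26, Rational(-175760, 1089)) = Rational(-147446, 1089)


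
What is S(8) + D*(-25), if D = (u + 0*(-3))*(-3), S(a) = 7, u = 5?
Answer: 382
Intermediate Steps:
D = -15 (D = (5 + 0*(-3))*(-3) = (5 + 0)*(-3) = 5*(-3) = -15)
S(8) + D*(-25) = 7 - 15*(-25) = 7 + 375 = 382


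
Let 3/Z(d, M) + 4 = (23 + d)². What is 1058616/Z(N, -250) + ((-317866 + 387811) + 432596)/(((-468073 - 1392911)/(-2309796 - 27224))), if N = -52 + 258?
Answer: 8608995799921699/465246 ≈ 1.8504e+10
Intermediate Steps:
N = 206
Z(d, M) = 3/(-4 + (23 + d)²)
1058616/Z(N, -250) + ((-317866 + 387811) + 432596)/(((-468073 - 1392911)/(-2309796 - 27224))) = 1058616/((3/(-4 + (23 + 206)²))) + ((-317866 + 387811) + 432596)/(((-468073 - 1392911)/(-2309796 - 27224))) = 1058616/((3/(-4 + 229²))) + (69945 + 432596)/((-1860984/(-2337020))) = 1058616/((3/(-4 + 52441))) + 502541/((-1860984*(-1/2337020))) = 1058616/((3/52437)) + 502541/(465246/584255) = 1058616/((3*(1/52437))) + 502541*(584255/465246) = 1058616/(1/17479) + 293612091955/465246 = 1058616*17479 + 293612091955/465246 = 18503549064 + 293612091955/465246 = 8608995799921699/465246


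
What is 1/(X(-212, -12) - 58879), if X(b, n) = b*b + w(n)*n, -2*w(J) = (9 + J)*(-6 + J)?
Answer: -1/13611 ≈ -7.3470e-5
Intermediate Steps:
w(J) = -(-6 + J)*(9 + J)/2 (w(J) = -(9 + J)*(-6 + J)/2 = -(-6 + J)*(9 + J)/2)
X(b, n) = b**2 + n*(27 - 3*n/2 - n**2/2) (X(b, n) = b*b + (27 - 3*n/2 - n**2/2)*n = b**2 + n*(27 - 3*n/2 - n**2/2))
1/(X(-212, -12) - 58879) = 1/(((-212)**2 - 1/2*(-12)*(-54 + (-12)**2 + 3*(-12))) - 58879) = 1/((44944 - 1/2*(-12)*(-54 + 144 - 36)) - 58879) = 1/((44944 - 1/2*(-12)*54) - 58879) = 1/((44944 + 324) - 58879) = 1/(45268 - 58879) = 1/(-13611) = -1/13611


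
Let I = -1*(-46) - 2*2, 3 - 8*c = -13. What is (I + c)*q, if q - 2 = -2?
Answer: 0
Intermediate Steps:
q = 0 (q = 2 - 2 = 0)
c = 2 (c = 3/8 - ⅛*(-13) = 3/8 + 13/8 = 2)
I = 42 (I = 46 - 4 = 42)
(I + c)*q = (42 + 2)*0 = 44*0 = 0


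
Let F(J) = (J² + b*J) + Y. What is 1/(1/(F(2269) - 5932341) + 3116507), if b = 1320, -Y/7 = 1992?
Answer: 2197156/6847452054093 ≈ 3.2087e-7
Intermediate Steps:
Y = -13944 (Y = -7*1992 = -13944)
F(J) = -13944 + J² + 1320*J (F(J) = (J² + 1320*J) - 13944 = -13944 + J² + 1320*J)
1/(1/(F(2269) - 5932341) + 3116507) = 1/(1/((-13944 + 2269² + 1320*2269) - 5932341) + 3116507) = 1/(1/((-13944 + 5148361 + 2995080) - 5932341) + 3116507) = 1/(1/(8129497 - 5932341) + 3116507) = 1/(1/2197156 + 3116507) = 1/(6847452054093/2197156) = 2197156/6847452054093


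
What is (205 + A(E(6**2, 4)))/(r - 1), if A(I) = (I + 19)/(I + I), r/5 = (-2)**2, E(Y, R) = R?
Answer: 1663/152 ≈ 10.941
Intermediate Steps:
r = 20 (r = 5*(-2)**2 = 5*4 = 20)
A(I) = (19 + I)/(2*I) (A(I) = (19 + I)/((2*I)) = (19 + I)*(1/(2*I)) = (19 + I)/(2*I))
(205 + A(E(6**2, 4)))/(r - 1) = (205 + (1/2)*(19 + 4)/4)/(20 - 1) = (205 + (1/2)*(1/4)*23)/19 = (205 + 23/8)*(1/19) = (1663/8)*(1/19) = 1663/152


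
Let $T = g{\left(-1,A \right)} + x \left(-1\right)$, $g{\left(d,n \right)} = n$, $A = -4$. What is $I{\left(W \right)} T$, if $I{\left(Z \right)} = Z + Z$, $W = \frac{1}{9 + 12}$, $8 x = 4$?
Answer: $- \frac{3}{7} \approx -0.42857$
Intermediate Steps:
$x = \frac{1}{2}$ ($x = \frac{1}{8} \cdot 4 = \frac{1}{2} \approx 0.5$)
$W = \frac{1}{21} \approx 0.047619$
$I{\left(Z \right)} = 2 Z$
$T = - \frac{9}{2}$ ($T = -4 + \frac{1}{2} \left(-1\right) = -4 - \frac{1}{2} = - \frac{9}{2} \approx -4.5$)
$I{\left(W \right)} T = 2 \cdot \frac{1}{21} \left(- \frac{9}{2}\right) = \frac{2}{21} \left(- \frac{9}{2}\right) = - \frac{3}{7}$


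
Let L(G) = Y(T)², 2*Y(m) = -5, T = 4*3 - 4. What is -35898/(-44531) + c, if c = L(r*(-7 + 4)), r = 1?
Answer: 1256867/178124 ≈ 7.0561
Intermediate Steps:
T = 8 (T = 12 - 4 = 8)
Y(m) = -5/2 (Y(m) = (½)*(-5) = -5/2)
L(G) = 25/4 (L(G) = (-5/2)² = 25/4)
c = 25/4 ≈ 6.2500
-35898/(-44531) + c = -35898/(-44531) + 25/4 = -35898*(-1/44531) + 25/4 = 35898/44531 + 25/4 = 1256867/178124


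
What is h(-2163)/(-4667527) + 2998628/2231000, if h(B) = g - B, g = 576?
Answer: 3497516610989/2603313184250 ≈ 1.3435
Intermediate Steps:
h(B) = 576 - B
h(-2163)/(-4667527) + 2998628/2231000 = (576 - 1*(-2163))/(-4667527) + 2998628/2231000 = (576 + 2163)*(-1/4667527) + 2998628*(1/2231000) = 2739*(-1/4667527) + 749657/557750 = -2739/4667527 + 749657/557750 = 3497516610989/2603313184250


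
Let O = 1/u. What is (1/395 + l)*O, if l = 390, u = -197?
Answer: -154051/77815 ≈ -1.9797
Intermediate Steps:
O = -1/197 (O = 1/(-197) = -1/197 ≈ -0.0050761)
(1/395 + l)*O = (1/395 + 390)*(-1/197) = (154051/395)*(-1/197) = -154051/77815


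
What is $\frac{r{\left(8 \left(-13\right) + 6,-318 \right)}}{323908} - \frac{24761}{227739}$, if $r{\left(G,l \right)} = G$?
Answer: $- \frac{4021302205}{36883242006} \approx -0.10903$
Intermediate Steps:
$\frac{r{\left(8 \left(-13\right) + 6,-318 \right)}}{323908} - \frac{24761}{227739} = \frac{8 \left(-13\right) + 6}{323908} - \frac{24761}{227739} = \left(-104 + 6\right) \frac{1}{323908} - \frac{24761}{227739} = \left(-98\right) \frac{1}{323908} - \frac{24761}{227739} = - \frac{49}{161954} - \frac{24761}{227739} = - \frac{4021302205}{36883242006}$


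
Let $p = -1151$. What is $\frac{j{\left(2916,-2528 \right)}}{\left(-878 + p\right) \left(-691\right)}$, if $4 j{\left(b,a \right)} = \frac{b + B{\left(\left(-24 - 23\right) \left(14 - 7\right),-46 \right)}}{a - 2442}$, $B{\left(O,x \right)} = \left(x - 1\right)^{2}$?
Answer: $- \frac{1025}{5574507064} \approx -1.8387 \cdot 10^{-7}$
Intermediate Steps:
$B{\left(O,x \right)} = \left(-1 + x\right)^{2}$
$j{\left(b,a \right)} = \frac{2209 + b}{4 \left(-2442 + a\right)}$ ($j{\left(b,a \right)} = \frac{\left(b + \left(-1 - 46\right)^{2}\right) \frac{1}{a - 2442}}{4} = \frac{\left(b + \left(-47\right)^{2}\right) \frac{1}{-2442 + a}}{4} = \frac{\left(b + 2209\right) \frac{1}{-2442 + a}}{4} = \frac{\left(2209 + b\right) \frac{1}{-2442 + a}}{4} = \frac{\frac{1}{-2442 + a} \left(2209 + b\right)}{4} = \frac{2209 + b}{4 \left(-2442 + a\right)}$)
$\frac{j{\left(2916,-2528 \right)}}{\left(-878 + p\right) \left(-691\right)} = \frac{\frac{1}{4} \frac{1}{-2442 - 2528} \left(2209 + 2916\right)}{\left(-878 - 1151\right) \left(-691\right)} = \frac{\frac{1}{4} \frac{1}{-4970} \cdot 5125}{\left(-2029\right) \left(-691\right)} = \frac{\frac{1}{4} \left(- \frac{1}{4970}\right) 5125}{1402039} = \left(- \frac{1025}{3976}\right) \frac{1}{1402039} = - \frac{1025}{5574507064}$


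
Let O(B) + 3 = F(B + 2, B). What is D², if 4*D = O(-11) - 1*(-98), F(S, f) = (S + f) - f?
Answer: 1849/4 ≈ 462.25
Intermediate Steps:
F(S, f) = S
O(B) = -1 + B (O(B) = -3 + (B + 2) = -3 + (2 + B) = -1 + B)
D = 43/2 (D = ((-1 - 11) - 1*(-98))/4 = (-12 + 98)/4 = (¼)*86 = 43/2 ≈ 21.500)
D² = (43/2)² = 1849/4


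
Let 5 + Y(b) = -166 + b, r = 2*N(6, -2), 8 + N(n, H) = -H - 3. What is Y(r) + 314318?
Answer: 314129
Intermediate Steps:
N(n, H) = -11 - H (N(n, H) = -8 + (-H - 3) = -8 + (-3 - H) = -11 - H)
r = -18 (r = 2*(-11 - 1*(-2)) = 2*(-11 + 2) = 2*(-9) = -18)
Y(b) = -171 + b (Y(b) = -5 + (-166 + b) = -171 + b)
Y(r) + 314318 = (-171 - 18) + 314318 = -189 + 314318 = 314129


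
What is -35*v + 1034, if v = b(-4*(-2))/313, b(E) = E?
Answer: 323362/313 ≈ 1033.1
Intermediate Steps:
v = 8/313 (v = -4*(-2)/313 = 8*(1/313) = 8/313 ≈ 0.025559)
-35*v + 1034 = -35*8/313 + 1034 = -280/313 + 1034 = 323362/313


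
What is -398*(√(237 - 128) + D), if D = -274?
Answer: 109052 - 398*√109 ≈ 1.0490e+5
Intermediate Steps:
-398*(√(237 - 128) + D) = -398*(√(237 - 128) - 274) = -398*(√109 - 274) = -398*(-274 + √109) = 109052 - 398*√109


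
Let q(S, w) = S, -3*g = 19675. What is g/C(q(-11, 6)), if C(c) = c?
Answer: 19675/33 ≈ 596.21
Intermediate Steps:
g = -19675/3 (g = -1/3*19675 = -19675/3 ≈ -6558.3)
g/C(q(-11, 6)) = -19675/3/(-11) = -19675/3*(-1/11) = 19675/33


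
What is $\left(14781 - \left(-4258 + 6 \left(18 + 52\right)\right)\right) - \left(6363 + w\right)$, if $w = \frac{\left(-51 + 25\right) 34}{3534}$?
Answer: $\frac{21656794}{1767} \approx 12256.0$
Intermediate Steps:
$w = - \frac{442}{1767}$ ($w = \left(-26\right) 34 \cdot \frac{1}{3534} = \left(-884\right) \frac{1}{3534} = - \frac{442}{1767} \approx -0.25014$)
$\left(14781 - \left(-4258 + 6 \left(18 + 52\right)\right)\right) - \left(6363 + w\right) = \left(14781 - \left(-4258 + 6 \left(18 + 52\right)\right)\right) + \left(\left(-8335 + 1972\right) - - \frac{442}{1767}\right) = \left(14781 + \left(\left(-6\right) 70 + 4258\right)\right) + \left(-6363 + \frac{442}{1767}\right) = \left(14781 + \left(-420 + 4258\right)\right) - \frac{11242979}{1767} = \left(14781 + 3838\right) - \frac{11242979}{1767} = 18619 - \frac{11242979}{1767} = \frac{21656794}{1767}$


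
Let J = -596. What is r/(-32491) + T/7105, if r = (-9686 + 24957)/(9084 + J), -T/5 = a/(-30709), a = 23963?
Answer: 5942214503985/12034504160480312 ≈ 0.00049376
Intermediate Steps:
T = 119815/30709 (T = -119815/(-30709) = -119815*(-1)/30709 = -5*(-23963/30709) = 119815/30709 ≈ 3.9016)
r = 15271/8488 (r = (-9686 + 24957)/(9084 - 596) = 15271/8488 ≈ 1.7991)
r/(-32491) + T/7105 = (15271/8488)/(-32491) + (119815/30709)/7105 = (15271/8488)*(-1/32491) + (119815/30709)*(1/7105) = -15271/275783608 + 23963/43637489 = 5942214503985/12034504160480312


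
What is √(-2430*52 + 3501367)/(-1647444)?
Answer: -√3375007/1647444 ≈ -0.0011151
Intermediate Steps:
√(-2430*52 + 3501367)/(-1647444) = √(-126360 + 3501367)*(-1/1647444) = √3375007*(-1/1647444) = -√3375007/1647444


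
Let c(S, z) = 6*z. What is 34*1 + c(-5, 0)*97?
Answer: 34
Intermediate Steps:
34*1 + c(-5, 0)*97 = 34*1 + (6*0)*97 = 34 + 0*97 = 34 + 0 = 34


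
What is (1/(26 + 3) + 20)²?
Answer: 337561/841 ≈ 401.38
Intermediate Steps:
(1/(26 + 3) + 20)² = (1/29 + 20)² = (581/29)² = 337561/841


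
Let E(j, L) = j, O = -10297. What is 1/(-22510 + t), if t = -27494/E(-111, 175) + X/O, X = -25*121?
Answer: -1142967/25444745677 ≈ -4.4920e-5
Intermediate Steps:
X = -3025
t = 283441493/1142967 (t = -27494/(-111) - 3025/(-10297) = -27494*(-1/111) - 3025*(-1/10297) = 27494/111 + 3025/10297 = 283441493/1142967 ≈ 247.99)
1/(-22510 + t) = 1/(-22510 + 283441493/1142967) = 1/(-25444745677/1142967) = -1142967/25444745677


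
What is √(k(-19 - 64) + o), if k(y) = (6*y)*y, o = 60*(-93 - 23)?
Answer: √34374 ≈ 185.40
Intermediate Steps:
o = -6960 (o = 60*(-116) = -6960)
k(y) = 6*y²
√(k(-19 - 64) + o) = √(6*(-19 - 64)² - 6960) = √(6*(-83)² - 6960) = √(6*6889 - 6960) = √(41334 - 6960) = √34374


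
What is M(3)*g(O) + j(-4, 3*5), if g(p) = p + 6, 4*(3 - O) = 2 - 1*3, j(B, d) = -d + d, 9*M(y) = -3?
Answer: -37/12 ≈ -3.0833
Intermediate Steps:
M(y) = -1/3 (M(y) = (1/9)*(-3) = -1/3)
j(B, d) = 0
O = 13/4 (O = 3 - (2 - 1*3)/4 = 3 - (2 - 3)/4 = 3 - 1/4*(-1) = 3 + 1/4 = 13/4 ≈ 3.2500)
g(p) = 6 + p
M(3)*g(O) + j(-4, 3*5) = -(6 + 13/4)/3 + 0 = -1/3*37/4 + 0 = -37/12 + 0 = -37/12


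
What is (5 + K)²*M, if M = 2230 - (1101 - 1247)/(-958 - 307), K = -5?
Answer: 0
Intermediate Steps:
M = 2820804/1265 (M = 2230 - (-146)/(-1265) = 2230 - (-146)*(-1)/1265 = 2230 - 1*146/1265 = 2230 - 146/1265 = 2820804/1265 ≈ 2229.9)
(5 + K)²*M = (5 - 5)²*(2820804/1265) = 0²*(2820804/1265) = 0*(2820804/1265) = 0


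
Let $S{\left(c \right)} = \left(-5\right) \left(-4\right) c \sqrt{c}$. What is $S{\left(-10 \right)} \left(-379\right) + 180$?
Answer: $180 + 75800 i \sqrt{10} \approx 180.0 + 2.397 \cdot 10^{5} i$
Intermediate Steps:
$S{\left(c \right)} = 20 c^{\frac{3}{2}}$ ($S{\left(c \right)} = 20 c \sqrt{c} = 20 c^{\frac{3}{2}}$)
$S{\left(-10 \right)} \left(-379\right) + 180 = 20 \left(-10\right)^{\frac{3}{2}} \left(-379\right) + 180 = 20 \left(- 10 i \sqrt{10}\right) \left(-379\right) + 180 = - 200 i \sqrt{10} \left(-379\right) + 180 = 75800 i \sqrt{10} + 180 = 180 + 75800 i \sqrt{10}$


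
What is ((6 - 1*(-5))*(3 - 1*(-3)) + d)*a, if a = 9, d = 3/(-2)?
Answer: 1161/2 ≈ 580.50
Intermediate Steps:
d = -3/2 (d = 3*(-½) = -3/2 ≈ -1.5000)
((6 - 1*(-5))*(3 - 1*(-3)) + d)*a = ((6 - 1*(-5))*(3 - 1*(-3)) - 3/2)*9 = ((6 + 5)*(3 + 3) - 3/2)*9 = (11*6 - 3/2)*9 = (66 - 3/2)*9 = (129/2)*9 = 1161/2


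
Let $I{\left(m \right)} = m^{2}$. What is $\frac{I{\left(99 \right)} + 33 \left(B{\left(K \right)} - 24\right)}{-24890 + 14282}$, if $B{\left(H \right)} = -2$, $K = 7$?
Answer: $- \frac{2981}{3536} \approx -0.84304$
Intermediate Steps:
$\frac{I{\left(99 \right)} + 33 \left(B{\left(K \right)} - 24\right)}{-24890 + 14282} = \frac{99^{2} + 33 \left(-2 - 24\right)}{-24890 + 14282} = \frac{9801 + 33 \left(-26\right)}{-10608} = \left(9801 - 858\right) \left(- \frac{1}{10608}\right) = 8943 \left(- \frac{1}{10608}\right) = - \frac{2981}{3536}$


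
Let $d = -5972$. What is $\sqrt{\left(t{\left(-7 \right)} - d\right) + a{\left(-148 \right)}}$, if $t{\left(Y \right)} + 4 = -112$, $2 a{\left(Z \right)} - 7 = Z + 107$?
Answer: $\sqrt{5839} \approx 76.413$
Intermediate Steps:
$a{\left(Z \right)} = 57 + \frac{Z}{2}$ ($a{\left(Z \right)} = \frac{7}{2} + \frac{Z + 107}{2} = \frac{7}{2} + \frac{107 + Z}{2} = \frac{7}{2} + \left(\frac{107}{2} + \frac{Z}{2}\right) = 57 + \frac{Z}{2}$)
$t{\left(Y \right)} = -116$ ($t{\left(Y \right)} = -4 - 112 = -116$)
$\sqrt{\left(t{\left(-7 \right)} - d\right) + a{\left(-148 \right)}} = \sqrt{\left(-116 - -5972\right) + \left(57 + \frac{1}{2} \left(-148\right)\right)} = \sqrt{\left(-116 + 5972\right) + \left(57 - 74\right)} = \sqrt{5856 - 17} = \sqrt{5839}$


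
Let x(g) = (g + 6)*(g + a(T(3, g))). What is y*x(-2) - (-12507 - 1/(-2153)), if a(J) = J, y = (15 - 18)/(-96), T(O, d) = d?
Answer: 53852987/4306 ≈ 12507.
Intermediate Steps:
y = 1/32 (y = -3*(-1/96) = 1/32 ≈ 0.031250)
x(g) = 2*g*(6 + g) (x(g) = (g + 6)*(g + g) = (6 + g)*(2*g) = 2*g*(6 + g))
y*x(-2) - (-12507 - 1/(-2153)) = (2*(-2)*(6 - 2))/32 - (-12507 - 1/(-2153)) = (2*(-2)*4)/32 - (-12507 - 1*(-1/2153)) = (1/32)*(-16) - (-12507 + 1/2153) = -1/2 - 1*(-26927570/2153) = -1/2 + 26927570/2153 = 53852987/4306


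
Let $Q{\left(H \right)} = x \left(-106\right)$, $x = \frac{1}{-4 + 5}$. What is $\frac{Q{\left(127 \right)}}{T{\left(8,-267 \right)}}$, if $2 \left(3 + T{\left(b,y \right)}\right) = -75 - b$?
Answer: $\frac{212}{89} \approx 2.382$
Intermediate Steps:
$T{\left(b,y \right)} = - \frac{81}{2} - \frac{b}{2}$ ($T{\left(b,y \right)} = -3 + \frac{-75 - b}{2} = -3 - \left(\frac{75}{2} + \frac{b}{2}\right) = - \frac{81}{2} - \frac{b}{2}$)
$x = 1$ ($x = 1^{-1} = 1$)
$Q{\left(H \right)} = -106$ ($Q{\left(H \right)} = 1 \left(-106\right) = -106$)
$\frac{Q{\left(127 \right)}}{T{\left(8,-267 \right)}} = - \frac{106}{- \frac{81}{2} - 4} = - \frac{106}{- \frac{89}{2}} = \left(-106\right) \left(- \frac{2}{89}\right) = \frac{212}{89}$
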